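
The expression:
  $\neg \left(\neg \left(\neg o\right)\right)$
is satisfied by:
  {o: False}


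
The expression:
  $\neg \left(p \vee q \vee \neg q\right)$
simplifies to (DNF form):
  $\text{False}$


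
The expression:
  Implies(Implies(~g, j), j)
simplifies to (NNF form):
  j | ~g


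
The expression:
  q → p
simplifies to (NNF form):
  p ∨ ¬q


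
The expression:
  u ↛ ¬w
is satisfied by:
  {u: True, w: True}


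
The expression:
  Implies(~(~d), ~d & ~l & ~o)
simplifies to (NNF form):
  ~d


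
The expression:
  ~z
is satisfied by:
  {z: False}


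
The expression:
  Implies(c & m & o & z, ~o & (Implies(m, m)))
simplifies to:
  ~c | ~m | ~o | ~z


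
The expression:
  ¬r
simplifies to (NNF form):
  ¬r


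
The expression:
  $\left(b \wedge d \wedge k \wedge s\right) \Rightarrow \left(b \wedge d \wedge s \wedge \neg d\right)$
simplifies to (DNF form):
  $\neg b \vee \neg d \vee \neg k \vee \neg s$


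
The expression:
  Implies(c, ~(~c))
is always true.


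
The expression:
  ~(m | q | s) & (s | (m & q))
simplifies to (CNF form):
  False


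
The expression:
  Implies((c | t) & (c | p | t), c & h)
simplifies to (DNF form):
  (c & h) | (~c & ~t)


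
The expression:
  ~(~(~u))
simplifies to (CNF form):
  ~u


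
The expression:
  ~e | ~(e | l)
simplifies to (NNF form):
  ~e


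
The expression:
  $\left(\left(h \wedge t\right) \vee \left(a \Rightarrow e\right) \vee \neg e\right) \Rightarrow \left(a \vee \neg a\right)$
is always true.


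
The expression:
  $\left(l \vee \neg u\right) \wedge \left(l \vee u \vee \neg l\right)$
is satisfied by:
  {l: True, u: False}
  {u: False, l: False}
  {u: True, l: True}


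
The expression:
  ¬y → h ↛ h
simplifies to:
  y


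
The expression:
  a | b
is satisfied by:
  {a: True, b: True}
  {a: True, b: False}
  {b: True, a: False}


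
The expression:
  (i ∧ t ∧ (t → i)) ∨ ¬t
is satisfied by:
  {i: True, t: False}
  {t: False, i: False}
  {t: True, i: True}


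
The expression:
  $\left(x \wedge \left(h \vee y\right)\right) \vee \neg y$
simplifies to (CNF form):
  $x \vee \neg y$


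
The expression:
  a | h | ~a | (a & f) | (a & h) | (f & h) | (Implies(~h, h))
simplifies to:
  True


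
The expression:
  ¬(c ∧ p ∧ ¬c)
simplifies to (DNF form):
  True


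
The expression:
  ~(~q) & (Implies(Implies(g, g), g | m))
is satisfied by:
  {m: True, g: True, q: True}
  {m: True, q: True, g: False}
  {g: True, q: True, m: False}


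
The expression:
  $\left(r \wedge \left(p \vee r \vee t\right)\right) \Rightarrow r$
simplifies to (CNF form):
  $\text{True}$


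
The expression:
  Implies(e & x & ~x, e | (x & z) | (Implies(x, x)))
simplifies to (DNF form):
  True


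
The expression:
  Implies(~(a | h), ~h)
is always true.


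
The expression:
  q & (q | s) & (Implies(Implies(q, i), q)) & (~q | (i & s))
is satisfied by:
  {i: True, s: True, q: True}


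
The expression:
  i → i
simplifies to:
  True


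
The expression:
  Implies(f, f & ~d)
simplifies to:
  ~d | ~f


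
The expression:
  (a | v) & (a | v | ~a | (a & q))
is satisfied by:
  {a: True, v: True}
  {a: True, v: False}
  {v: True, a: False}


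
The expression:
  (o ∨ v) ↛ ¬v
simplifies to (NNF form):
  v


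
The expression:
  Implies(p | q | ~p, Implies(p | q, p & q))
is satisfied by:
  {p: False, q: False}
  {q: True, p: True}


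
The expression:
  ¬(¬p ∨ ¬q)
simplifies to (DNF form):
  p ∧ q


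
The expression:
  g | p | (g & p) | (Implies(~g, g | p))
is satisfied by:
  {g: True, p: True}
  {g: True, p: False}
  {p: True, g: False}


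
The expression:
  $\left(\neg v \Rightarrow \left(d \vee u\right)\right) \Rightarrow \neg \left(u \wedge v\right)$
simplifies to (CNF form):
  $\neg u \vee \neg v$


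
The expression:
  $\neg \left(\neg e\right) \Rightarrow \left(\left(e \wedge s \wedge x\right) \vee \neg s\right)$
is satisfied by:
  {x: True, s: False, e: False}
  {s: False, e: False, x: False}
  {x: True, e: True, s: False}
  {e: True, s: False, x: False}
  {x: True, s: True, e: False}
  {s: True, x: False, e: False}
  {x: True, e: True, s: True}


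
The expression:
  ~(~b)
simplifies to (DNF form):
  b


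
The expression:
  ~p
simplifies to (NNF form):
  ~p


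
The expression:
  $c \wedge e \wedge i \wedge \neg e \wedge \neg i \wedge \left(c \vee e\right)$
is never true.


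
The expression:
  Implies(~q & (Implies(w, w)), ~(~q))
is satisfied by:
  {q: True}


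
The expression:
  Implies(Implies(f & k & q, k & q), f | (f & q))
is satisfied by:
  {f: True}


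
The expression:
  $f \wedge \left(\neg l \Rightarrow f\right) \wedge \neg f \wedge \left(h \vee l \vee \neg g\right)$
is never true.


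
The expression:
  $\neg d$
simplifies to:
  $\neg d$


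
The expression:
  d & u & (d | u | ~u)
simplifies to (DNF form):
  d & u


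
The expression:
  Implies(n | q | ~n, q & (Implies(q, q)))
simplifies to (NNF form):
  q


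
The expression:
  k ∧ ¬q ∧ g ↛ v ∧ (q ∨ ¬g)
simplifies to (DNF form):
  False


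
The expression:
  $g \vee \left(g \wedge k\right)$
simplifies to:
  $g$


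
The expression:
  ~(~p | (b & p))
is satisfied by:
  {p: True, b: False}


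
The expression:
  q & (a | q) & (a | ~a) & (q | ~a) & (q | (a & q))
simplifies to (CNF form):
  q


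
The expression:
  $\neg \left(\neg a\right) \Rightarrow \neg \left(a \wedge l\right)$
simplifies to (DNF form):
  $\neg a \vee \neg l$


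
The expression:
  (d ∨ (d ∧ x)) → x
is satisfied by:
  {x: True, d: False}
  {d: False, x: False}
  {d: True, x: True}


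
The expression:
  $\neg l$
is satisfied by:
  {l: False}


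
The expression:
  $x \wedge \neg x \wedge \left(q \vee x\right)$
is never true.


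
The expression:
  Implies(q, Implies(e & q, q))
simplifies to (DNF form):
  True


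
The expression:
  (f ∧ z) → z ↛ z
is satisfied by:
  {z: False, f: False}
  {f: True, z: False}
  {z: True, f: False}


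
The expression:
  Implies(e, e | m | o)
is always true.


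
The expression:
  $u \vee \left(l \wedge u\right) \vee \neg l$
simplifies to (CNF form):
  $u \vee \neg l$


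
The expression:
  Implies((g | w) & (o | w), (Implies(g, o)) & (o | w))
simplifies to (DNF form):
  o | ~g | ~w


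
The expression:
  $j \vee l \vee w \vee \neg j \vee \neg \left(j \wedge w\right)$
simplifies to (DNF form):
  $\text{True}$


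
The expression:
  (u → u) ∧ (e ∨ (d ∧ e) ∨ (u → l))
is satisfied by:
  {l: True, e: True, u: False}
  {l: True, u: False, e: False}
  {e: True, u: False, l: False}
  {e: False, u: False, l: False}
  {l: True, e: True, u: True}
  {l: True, u: True, e: False}
  {e: True, u: True, l: False}


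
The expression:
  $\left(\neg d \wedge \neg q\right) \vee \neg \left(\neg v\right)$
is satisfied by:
  {v: True, d: False, q: False}
  {v: True, q: True, d: False}
  {v: True, d: True, q: False}
  {v: True, q: True, d: True}
  {q: False, d: False, v: False}


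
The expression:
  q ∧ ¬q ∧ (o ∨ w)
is never true.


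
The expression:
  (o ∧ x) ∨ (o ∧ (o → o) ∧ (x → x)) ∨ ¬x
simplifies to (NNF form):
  o ∨ ¬x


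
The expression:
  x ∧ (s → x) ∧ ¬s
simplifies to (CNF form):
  x ∧ ¬s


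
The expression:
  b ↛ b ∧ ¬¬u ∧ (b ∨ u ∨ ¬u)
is never true.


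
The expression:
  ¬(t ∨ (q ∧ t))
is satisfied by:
  {t: False}


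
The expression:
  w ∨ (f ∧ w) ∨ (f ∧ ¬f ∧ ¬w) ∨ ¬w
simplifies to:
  True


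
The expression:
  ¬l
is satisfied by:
  {l: False}


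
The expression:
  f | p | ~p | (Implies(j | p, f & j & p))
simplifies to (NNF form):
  True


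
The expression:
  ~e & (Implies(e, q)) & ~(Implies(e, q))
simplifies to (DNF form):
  False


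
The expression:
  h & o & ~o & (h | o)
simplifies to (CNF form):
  False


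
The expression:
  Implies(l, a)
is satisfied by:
  {a: True, l: False}
  {l: False, a: False}
  {l: True, a: True}


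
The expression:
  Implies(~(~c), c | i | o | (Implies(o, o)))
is always true.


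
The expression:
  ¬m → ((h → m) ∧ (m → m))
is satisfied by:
  {m: True, h: False}
  {h: False, m: False}
  {h: True, m: True}


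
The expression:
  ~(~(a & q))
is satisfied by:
  {a: True, q: True}


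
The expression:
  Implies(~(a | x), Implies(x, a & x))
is always true.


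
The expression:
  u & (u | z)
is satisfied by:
  {u: True}


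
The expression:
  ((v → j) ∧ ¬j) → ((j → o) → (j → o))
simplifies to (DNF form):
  True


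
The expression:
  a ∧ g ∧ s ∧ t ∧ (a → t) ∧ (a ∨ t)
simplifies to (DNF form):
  a ∧ g ∧ s ∧ t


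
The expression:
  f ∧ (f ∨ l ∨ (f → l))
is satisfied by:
  {f: True}


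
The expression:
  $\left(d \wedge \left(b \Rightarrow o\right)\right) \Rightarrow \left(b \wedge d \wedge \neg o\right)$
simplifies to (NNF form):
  $\left(b \wedge \neg o\right) \vee \neg d$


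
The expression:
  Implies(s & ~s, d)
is always true.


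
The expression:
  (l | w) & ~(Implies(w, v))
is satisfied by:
  {w: True, v: False}


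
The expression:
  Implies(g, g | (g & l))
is always true.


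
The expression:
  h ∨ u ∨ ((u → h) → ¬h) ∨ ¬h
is always true.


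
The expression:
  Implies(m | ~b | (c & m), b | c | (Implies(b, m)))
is always true.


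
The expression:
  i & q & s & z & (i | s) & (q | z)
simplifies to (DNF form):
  i & q & s & z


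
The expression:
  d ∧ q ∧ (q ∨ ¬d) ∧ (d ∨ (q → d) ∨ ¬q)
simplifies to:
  d ∧ q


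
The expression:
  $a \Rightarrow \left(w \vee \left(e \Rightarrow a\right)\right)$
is always true.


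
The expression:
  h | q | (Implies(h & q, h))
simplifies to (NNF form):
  True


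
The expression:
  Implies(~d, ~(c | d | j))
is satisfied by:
  {d: True, j: False, c: False}
  {d: True, c: True, j: False}
  {d: True, j: True, c: False}
  {d: True, c: True, j: True}
  {c: False, j: False, d: False}


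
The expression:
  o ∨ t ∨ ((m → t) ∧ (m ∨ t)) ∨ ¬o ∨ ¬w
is always true.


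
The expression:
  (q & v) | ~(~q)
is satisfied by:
  {q: True}


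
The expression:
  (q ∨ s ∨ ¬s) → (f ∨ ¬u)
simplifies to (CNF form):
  f ∨ ¬u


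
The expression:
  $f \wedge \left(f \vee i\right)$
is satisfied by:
  {f: True}


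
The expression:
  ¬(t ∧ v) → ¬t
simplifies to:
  v ∨ ¬t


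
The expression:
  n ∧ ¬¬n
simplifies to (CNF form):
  n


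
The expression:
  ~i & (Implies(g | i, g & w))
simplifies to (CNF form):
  ~i & (w | ~g)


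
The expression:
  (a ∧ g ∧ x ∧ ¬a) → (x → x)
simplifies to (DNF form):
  True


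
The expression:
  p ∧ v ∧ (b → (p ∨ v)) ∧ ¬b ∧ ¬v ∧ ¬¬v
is never true.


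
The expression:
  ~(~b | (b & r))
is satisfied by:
  {b: True, r: False}


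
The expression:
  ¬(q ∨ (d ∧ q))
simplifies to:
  ¬q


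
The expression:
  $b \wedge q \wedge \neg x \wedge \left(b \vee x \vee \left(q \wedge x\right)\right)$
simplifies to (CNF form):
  $b \wedge q \wedge \neg x$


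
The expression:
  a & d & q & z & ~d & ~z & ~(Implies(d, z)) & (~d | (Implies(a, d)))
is never true.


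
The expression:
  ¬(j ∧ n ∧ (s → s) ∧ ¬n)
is always true.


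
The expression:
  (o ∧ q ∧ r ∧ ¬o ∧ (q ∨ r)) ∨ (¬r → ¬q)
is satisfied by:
  {r: True, q: False}
  {q: False, r: False}
  {q: True, r: True}


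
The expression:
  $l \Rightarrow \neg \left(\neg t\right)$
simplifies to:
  $t \vee \neg l$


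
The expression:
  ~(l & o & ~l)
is always true.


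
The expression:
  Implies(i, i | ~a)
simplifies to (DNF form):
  True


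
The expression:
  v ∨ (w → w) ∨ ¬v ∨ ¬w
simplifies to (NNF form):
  True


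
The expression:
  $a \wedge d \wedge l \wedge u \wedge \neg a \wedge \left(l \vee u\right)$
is never true.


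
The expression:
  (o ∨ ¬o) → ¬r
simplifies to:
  ¬r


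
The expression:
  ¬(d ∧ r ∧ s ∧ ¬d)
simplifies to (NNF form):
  True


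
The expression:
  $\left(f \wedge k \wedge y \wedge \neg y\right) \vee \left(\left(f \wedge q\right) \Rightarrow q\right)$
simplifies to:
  $\text{True}$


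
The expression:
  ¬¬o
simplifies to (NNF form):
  o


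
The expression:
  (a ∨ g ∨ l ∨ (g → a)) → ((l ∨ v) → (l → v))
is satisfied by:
  {v: True, l: False}
  {l: False, v: False}
  {l: True, v: True}


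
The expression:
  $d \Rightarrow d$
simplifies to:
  $\text{True}$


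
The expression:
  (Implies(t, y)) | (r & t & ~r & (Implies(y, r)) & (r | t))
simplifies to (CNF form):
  y | ~t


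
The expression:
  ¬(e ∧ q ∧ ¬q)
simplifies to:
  True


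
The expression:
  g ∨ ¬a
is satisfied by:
  {g: True, a: False}
  {a: False, g: False}
  {a: True, g: True}


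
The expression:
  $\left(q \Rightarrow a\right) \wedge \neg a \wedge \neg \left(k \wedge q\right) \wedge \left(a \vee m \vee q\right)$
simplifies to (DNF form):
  $m \wedge \neg a \wedge \neg q$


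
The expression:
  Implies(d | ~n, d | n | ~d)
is always true.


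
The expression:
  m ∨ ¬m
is always true.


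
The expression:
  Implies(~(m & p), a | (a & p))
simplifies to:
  a | (m & p)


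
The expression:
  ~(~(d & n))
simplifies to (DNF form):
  d & n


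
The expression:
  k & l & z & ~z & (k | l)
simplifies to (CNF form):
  False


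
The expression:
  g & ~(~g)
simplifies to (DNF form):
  g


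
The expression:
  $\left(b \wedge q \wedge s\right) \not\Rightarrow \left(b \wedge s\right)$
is never true.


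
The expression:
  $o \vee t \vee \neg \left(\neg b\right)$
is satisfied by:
  {b: True, t: True, o: True}
  {b: True, t: True, o: False}
  {b: True, o: True, t: False}
  {b: True, o: False, t: False}
  {t: True, o: True, b: False}
  {t: True, o: False, b: False}
  {o: True, t: False, b: False}


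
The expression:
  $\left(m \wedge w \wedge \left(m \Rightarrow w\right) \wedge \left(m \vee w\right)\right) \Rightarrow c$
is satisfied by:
  {c: True, w: False, m: False}
  {w: False, m: False, c: False}
  {c: True, m: True, w: False}
  {m: True, w: False, c: False}
  {c: True, w: True, m: False}
  {w: True, c: False, m: False}
  {c: True, m: True, w: True}


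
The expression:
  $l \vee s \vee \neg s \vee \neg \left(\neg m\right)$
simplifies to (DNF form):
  $\text{True}$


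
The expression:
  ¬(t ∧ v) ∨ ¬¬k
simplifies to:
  k ∨ ¬t ∨ ¬v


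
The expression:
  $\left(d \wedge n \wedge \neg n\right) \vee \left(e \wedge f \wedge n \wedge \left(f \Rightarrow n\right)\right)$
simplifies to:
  $e \wedge f \wedge n$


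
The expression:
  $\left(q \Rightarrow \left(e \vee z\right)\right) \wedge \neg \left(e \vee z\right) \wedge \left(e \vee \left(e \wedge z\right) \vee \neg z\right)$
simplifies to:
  $\neg e \wedge \neg q \wedge \neg z$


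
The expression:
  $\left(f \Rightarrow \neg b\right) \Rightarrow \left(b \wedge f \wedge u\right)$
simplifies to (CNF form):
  $b \wedge f$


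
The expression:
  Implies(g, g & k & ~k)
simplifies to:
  ~g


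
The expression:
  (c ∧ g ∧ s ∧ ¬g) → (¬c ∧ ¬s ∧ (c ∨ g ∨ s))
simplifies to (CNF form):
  True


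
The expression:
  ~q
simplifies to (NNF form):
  ~q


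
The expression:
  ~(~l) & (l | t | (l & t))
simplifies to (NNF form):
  l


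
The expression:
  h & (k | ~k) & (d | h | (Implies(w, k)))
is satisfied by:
  {h: True}


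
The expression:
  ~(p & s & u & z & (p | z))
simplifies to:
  ~p | ~s | ~u | ~z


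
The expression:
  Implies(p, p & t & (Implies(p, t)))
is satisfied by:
  {t: True, p: False}
  {p: False, t: False}
  {p: True, t: True}


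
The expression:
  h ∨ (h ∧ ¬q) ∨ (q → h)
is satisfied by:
  {h: True, q: False}
  {q: False, h: False}
  {q: True, h: True}


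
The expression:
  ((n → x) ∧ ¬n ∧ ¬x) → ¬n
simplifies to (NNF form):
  True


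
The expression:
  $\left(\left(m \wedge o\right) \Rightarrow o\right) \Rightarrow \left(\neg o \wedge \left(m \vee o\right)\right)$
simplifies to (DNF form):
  $m \wedge \neg o$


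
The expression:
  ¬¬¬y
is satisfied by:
  {y: False}


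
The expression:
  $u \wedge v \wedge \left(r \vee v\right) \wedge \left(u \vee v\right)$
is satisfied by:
  {u: True, v: True}


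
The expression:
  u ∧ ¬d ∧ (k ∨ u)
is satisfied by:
  {u: True, d: False}


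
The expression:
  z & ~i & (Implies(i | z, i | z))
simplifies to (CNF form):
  z & ~i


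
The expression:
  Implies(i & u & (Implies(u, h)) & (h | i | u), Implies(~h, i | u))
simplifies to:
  True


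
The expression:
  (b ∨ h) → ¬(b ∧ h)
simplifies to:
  ¬b ∨ ¬h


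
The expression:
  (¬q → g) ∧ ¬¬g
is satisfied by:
  {g: True}


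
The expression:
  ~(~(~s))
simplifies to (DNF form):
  ~s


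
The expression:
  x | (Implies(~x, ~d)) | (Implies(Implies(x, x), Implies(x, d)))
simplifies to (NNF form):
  True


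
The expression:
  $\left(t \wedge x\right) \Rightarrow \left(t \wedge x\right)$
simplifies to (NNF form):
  $\text{True}$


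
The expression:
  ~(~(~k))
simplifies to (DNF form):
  ~k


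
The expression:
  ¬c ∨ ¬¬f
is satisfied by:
  {f: True, c: False}
  {c: False, f: False}
  {c: True, f: True}


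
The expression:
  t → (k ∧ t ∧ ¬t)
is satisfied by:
  {t: False}


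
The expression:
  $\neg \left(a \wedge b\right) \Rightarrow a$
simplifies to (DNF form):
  $a$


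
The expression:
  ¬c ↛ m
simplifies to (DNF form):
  m ∨ ¬c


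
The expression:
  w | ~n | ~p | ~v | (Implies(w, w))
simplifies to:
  True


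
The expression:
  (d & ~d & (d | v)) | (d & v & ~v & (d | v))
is never true.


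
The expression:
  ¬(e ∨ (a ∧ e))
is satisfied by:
  {e: False}


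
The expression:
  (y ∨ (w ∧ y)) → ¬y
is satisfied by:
  {y: False}


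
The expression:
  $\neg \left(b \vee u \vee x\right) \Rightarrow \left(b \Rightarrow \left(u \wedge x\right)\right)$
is always true.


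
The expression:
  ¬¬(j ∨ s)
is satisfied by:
  {s: True, j: True}
  {s: True, j: False}
  {j: True, s: False}


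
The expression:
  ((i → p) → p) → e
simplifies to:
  e ∨ (¬i ∧ ¬p)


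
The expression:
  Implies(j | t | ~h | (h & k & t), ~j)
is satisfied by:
  {j: False}


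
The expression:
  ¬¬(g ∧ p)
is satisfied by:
  {p: True, g: True}


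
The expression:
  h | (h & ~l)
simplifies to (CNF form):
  h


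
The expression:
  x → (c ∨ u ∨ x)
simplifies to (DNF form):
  True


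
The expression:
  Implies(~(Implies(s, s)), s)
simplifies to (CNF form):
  True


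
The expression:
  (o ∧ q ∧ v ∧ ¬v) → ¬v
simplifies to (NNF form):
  True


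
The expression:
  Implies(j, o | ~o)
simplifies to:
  True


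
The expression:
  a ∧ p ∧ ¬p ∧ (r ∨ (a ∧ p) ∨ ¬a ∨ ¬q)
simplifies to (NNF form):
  False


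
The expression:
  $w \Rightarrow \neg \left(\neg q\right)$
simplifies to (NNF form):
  $q \vee \neg w$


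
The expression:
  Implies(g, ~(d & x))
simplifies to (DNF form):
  ~d | ~g | ~x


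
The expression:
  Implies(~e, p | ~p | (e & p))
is always true.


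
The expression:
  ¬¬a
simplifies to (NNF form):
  a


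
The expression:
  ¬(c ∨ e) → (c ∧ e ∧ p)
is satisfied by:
  {c: True, e: True}
  {c: True, e: False}
  {e: True, c: False}


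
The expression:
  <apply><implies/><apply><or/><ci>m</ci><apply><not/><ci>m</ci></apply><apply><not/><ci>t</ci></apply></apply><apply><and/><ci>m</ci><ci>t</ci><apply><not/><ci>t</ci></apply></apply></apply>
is never true.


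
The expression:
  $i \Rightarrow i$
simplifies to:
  $\text{True}$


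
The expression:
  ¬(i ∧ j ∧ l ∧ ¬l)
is always true.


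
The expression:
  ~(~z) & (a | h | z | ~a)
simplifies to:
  z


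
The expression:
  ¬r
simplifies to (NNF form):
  ¬r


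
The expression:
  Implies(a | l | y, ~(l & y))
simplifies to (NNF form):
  ~l | ~y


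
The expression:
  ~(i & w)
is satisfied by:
  {w: False, i: False}
  {i: True, w: False}
  {w: True, i: False}


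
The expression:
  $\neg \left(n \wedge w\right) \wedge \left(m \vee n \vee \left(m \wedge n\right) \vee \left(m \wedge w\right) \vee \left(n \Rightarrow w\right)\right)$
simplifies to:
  $\neg n \vee \neg w$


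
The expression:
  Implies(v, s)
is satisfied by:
  {s: True, v: False}
  {v: False, s: False}
  {v: True, s: True}


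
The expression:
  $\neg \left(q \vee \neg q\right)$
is never true.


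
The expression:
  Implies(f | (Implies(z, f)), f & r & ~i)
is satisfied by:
  {z: True, r: True, i: False, f: False}
  {z: True, i: False, r: False, f: False}
  {z: True, r: True, i: True, f: False}
  {z: True, i: True, r: False, f: False}
  {f: True, z: True, r: True, i: False}
  {f: True, r: True, i: False, z: False}


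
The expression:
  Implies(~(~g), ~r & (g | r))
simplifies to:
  ~g | ~r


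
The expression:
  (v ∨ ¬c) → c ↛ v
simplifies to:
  c ∧ ¬v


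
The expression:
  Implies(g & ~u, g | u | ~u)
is always true.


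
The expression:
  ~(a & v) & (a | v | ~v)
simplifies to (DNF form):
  ~a | ~v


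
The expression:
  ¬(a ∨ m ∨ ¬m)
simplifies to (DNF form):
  False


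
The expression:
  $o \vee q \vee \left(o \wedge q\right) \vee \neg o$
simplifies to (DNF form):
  $\text{True}$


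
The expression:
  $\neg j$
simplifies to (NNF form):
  $\neg j$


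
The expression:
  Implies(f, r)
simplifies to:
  r | ~f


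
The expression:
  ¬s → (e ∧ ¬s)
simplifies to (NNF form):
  e ∨ s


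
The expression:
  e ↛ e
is never true.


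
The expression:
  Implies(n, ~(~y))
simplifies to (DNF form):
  y | ~n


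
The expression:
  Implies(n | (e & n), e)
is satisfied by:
  {e: True, n: False}
  {n: False, e: False}
  {n: True, e: True}


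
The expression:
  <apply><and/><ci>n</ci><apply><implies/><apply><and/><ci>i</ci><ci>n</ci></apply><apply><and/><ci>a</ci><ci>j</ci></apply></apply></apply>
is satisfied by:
  {a: True, j: True, n: True, i: False}
  {a: True, n: True, j: False, i: False}
  {j: True, n: True, a: False, i: False}
  {n: True, a: False, j: False, i: False}
  {a: True, i: True, j: True, n: True}


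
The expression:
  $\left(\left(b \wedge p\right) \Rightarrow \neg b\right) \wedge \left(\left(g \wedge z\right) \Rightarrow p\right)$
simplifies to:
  $\left(p \wedge \neg b\right) \vee \left(\neg g \wedge \neg p\right) \vee \left(\neg p \wedge \neg z\right)$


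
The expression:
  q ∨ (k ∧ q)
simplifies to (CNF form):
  q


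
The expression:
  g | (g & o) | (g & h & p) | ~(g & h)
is always true.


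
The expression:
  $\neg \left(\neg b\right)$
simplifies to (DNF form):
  $b$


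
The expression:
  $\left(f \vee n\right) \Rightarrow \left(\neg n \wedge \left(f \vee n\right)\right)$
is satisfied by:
  {n: False}


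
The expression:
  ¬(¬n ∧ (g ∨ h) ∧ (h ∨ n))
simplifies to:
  n ∨ ¬h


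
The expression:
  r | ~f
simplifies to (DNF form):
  r | ~f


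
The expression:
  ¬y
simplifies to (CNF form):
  ¬y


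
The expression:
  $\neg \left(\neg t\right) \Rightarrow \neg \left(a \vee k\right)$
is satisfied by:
  {k: False, t: False, a: False}
  {a: True, k: False, t: False}
  {k: True, a: False, t: False}
  {a: True, k: True, t: False}
  {t: True, a: False, k: False}


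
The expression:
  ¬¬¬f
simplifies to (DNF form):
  ¬f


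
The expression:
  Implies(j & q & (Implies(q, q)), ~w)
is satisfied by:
  {w: False, q: False, j: False}
  {j: True, w: False, q: False}
  {q: True, w: False, j: False}
  {j: True, q: True, w: False}
  {w: True, j: False, q: False}
  {j: True, w: True, q: False}
  {q: True, w: True, j: False}


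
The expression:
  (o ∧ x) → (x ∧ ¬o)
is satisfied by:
  {o: False, x: False}
  {x: True, o: False}
  {o: True, x: False}


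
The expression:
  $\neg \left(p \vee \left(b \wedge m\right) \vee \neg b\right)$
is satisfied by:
  {b: True, p: False, m: False}


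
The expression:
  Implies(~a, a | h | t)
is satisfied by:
  {a: True, t: True, h: True}
  {a: True, t: True, h: False}
  {a: True, h: True, t: False}
  {a: True, h: False, t: False}
  {t: True, h: True, a: False}
  {t: True, h: False, a: False}
  {h: True, t: False, a: False}


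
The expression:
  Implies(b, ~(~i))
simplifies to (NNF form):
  i | ~b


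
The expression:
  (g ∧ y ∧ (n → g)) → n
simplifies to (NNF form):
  n ∨ ¬g ∨ ¬y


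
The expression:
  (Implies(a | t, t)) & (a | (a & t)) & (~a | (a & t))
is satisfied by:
  {t: True, a: True}


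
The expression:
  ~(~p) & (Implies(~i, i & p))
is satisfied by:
  {i: True, p: True}


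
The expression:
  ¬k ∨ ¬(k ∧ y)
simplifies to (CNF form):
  ¬k ∨ ¬y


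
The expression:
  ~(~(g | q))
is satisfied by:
  {q: True, g: True}
  {q: True, g: False}
  {g: True, q: False}


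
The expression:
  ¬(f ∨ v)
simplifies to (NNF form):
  ¬f ∧ ¬v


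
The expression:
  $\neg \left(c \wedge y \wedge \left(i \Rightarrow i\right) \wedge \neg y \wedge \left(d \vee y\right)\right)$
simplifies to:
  $\text{True}$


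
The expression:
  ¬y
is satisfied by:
  {y: False}


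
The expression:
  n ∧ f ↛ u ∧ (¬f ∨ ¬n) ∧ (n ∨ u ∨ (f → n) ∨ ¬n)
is never true.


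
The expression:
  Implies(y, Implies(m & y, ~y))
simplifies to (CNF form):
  ~m | ~y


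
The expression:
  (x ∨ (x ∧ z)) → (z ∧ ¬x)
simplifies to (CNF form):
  ¬x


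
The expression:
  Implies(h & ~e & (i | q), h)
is always true.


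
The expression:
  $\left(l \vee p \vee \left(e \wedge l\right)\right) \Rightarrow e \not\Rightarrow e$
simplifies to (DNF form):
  $\neg l \wedge \neg p$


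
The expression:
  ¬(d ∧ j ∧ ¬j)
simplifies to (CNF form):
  True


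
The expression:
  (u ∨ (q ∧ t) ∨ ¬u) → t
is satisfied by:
  {t: True}


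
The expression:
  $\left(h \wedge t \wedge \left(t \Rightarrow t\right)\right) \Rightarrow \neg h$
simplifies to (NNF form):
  $\neg h \vee \neg t$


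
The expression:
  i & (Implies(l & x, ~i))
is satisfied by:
  {i: True, l: False, x: False}
  {i: True, x: True, l: False}
  {i: True, l: True, x: False}


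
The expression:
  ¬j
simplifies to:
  ¬j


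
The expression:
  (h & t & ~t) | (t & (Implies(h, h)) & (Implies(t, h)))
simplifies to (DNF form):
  h & t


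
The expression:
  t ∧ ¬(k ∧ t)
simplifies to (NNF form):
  t ∧ ¬k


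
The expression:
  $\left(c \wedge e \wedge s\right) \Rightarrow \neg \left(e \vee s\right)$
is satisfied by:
  {s: False, c: False, e: False}
  {e: True, s: False, c: False}
  {c: True, s: False, e: False}
  {e: True, c: True, s: False}
  {s: True, e: False, c: False}
  {e: True, s: True, c: False}
  {c: True, s: True, e: False}


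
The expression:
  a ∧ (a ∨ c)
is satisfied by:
  {a: True}


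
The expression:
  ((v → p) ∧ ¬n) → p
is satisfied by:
  {n: True, v: True, p: True}
  {n: True, v: True, p: False}
  {n: True, p: True, v: False}
  {n: True, p: False, v: False}
  {v: True, p: True, n: False}
  {v: True, p: False, n: False}
  {p: True, v: False, n: False}


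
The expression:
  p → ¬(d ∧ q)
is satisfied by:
  {p: False, q: False, d: False}
  {d: True, p: False, q: False}
  {q: True, p: False, d: False}
  {d: True, q: True, p: False}
  {p: True, d: False, q: False}
  {d: True, p: True, q: False}
  {q: True, p: True, d: False}


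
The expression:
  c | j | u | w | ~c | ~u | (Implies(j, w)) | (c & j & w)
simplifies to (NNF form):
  True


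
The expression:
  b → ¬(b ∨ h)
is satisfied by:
  {b: False}


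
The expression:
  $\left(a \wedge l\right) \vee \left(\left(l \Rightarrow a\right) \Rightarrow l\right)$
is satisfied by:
  {l: True}


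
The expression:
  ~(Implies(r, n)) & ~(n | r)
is never true.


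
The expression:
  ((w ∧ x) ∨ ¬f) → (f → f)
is always true.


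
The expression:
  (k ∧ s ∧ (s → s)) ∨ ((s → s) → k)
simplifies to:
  k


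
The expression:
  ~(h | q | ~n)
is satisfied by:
  {n: True, q: False, h: False}


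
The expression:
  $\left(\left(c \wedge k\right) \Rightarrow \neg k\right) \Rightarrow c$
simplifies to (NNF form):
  $c$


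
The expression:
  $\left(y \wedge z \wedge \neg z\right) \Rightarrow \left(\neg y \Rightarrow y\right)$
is always true.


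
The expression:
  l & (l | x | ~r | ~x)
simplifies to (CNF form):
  l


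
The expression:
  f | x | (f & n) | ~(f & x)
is always true.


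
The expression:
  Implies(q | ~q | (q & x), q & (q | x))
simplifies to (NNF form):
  q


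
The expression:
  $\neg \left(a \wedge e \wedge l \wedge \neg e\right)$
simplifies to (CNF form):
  $\text{True}$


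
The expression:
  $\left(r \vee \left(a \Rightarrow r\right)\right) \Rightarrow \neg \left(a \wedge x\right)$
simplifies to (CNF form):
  $\neg a \vee \neg r \vee \neg x$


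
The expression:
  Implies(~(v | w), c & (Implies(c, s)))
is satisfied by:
  {s: True, v: True, w: True, c: True}
  {s: True, v: True, w: True, c: False}
  {v: True, w: True, c: True, s: False}
  {v: True, w: True, c: False, s: False}
  {s: True, v: True, c: True, w: False}
  {s: True, v: True, c: False, w: False}
  {v: True, c: True, w: False, s: False}
  {v: True, c: False, w: False, s: False}
  {s: True, w: True, c: True, v: False}
  {s: True, w: True, c: False, v: False}
  {w: True, c: True, v: False, s: False}
  {w: True, v: False, c: False, s: False}
  {s: True, c: True, v: False, w: False}


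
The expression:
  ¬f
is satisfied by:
  {f: False}


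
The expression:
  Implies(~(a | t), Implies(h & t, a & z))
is always true.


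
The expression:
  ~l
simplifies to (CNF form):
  ~l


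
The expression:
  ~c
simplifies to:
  ~c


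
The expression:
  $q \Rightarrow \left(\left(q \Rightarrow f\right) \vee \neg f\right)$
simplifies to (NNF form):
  $\text{True}$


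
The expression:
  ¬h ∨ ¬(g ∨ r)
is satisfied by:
  {r: False, h: False, g: False}
  {g: True, r: False, h: False}
  {r: True, g: False, h: False}
  {g: True, r: True, h: False}
  {h: True, g: False, r: False}


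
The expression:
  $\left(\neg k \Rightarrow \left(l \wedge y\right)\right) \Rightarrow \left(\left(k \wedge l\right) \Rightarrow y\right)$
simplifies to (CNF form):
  $y \vee \neg k \vee \neg l$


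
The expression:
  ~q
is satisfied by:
  {q: False}


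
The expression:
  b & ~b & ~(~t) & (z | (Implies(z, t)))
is never true.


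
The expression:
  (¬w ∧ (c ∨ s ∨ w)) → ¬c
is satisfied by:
  {w: True, c: False}
  {c: False, w: False}
  {c: True, w: True}


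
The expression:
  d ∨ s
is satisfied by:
  {d: True, s: True}
  {d: True, s: False}
  {s: True, d: False}


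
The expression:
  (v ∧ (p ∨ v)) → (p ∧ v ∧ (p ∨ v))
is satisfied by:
  {p: True, v: False}
  {v: False, p: False}
  {v: True, p: True}


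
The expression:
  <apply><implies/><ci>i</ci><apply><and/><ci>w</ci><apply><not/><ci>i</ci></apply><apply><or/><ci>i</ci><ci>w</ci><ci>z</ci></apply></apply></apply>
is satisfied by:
  {i: False}


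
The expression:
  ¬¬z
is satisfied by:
  {z: True}


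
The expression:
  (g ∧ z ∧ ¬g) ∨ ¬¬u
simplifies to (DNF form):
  u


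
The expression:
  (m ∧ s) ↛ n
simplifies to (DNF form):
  m ∧ s ∧ ¬n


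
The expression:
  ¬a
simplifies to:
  ¬a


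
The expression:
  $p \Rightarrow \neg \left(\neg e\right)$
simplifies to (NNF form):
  $e \vee \neg p$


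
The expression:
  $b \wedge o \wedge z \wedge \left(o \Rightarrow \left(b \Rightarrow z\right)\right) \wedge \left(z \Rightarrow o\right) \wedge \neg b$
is never true.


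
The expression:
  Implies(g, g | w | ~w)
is always true.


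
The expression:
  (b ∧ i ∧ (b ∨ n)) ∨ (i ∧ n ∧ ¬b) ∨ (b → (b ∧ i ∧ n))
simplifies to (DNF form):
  i ∨ ¬b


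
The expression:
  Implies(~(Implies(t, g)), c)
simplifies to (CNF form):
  c | g | ~t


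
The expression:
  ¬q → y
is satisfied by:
  {y: True, q: True}
  {y: True, q: False}
  {q: True, y: False}


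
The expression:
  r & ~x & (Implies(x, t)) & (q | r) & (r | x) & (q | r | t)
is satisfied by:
  {r: True, x: False}


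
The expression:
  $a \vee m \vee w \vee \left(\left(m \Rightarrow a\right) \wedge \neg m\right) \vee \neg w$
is always true.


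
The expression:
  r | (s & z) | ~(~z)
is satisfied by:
  {r: True, z: True}
  {r: True, z: False}
  {z: True, r: False}


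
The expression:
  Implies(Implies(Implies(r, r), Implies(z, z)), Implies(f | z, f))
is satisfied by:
  {f: True, z: False}
  {z: False, f: False}
  {z: True, f: True}


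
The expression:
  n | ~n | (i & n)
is always true.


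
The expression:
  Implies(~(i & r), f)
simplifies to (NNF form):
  f | (i & r)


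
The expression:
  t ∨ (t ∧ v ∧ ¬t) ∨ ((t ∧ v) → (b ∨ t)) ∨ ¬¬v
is always true.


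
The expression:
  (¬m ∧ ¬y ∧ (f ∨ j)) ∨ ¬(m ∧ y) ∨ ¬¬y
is always true.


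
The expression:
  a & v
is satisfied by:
  {a: True, v: True}


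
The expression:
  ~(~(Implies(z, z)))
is always true.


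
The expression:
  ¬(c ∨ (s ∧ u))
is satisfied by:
  {s: False, c: False, u: False}
  {u: True, s: False, c: False}
  {s: True, u: False, c: False}


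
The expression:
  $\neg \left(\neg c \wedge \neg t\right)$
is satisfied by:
  {t: True, c: True}
  {t: True, c: False}
  {c: True, t: False}


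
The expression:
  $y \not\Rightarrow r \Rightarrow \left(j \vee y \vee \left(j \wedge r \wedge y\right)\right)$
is always true.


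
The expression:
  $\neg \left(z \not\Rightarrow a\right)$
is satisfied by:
  {a: True, z: False}
  {z: False, a: False}
  {z: True, a: True}


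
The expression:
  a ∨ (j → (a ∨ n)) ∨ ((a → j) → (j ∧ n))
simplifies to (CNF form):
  a ∨ n ∨ ¬j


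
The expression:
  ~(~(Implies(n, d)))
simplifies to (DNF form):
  d | ~n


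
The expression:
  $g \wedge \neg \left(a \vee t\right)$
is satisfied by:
  {g: True, t: False, a: False}


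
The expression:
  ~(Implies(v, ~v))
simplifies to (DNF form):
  v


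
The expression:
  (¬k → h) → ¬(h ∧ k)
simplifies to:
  ¬h ∨ ¬k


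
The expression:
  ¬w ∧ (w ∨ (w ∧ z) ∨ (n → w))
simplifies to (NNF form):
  ¬n ∧ ¬w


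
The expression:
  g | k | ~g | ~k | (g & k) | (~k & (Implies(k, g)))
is always true.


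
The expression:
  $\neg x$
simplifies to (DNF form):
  $\neg x$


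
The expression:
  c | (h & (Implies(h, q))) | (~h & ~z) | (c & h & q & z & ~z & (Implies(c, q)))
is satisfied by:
  {c: True, q: True, h: False, z: False}
  {c: True, h: False, z: False, q: False}
  {c: True, q: True, z: True, h: False}
  {c: True, z: True, h: False, q: False}
  {c: True, q: True, h: True, z: False}
  {c: True, h: True, z: False, q: False}
  {c: True, q: True, z: True, h: True}
  {c: True, z: True, h: True, q: False}
  {q: True, h: False, z: False, c: False}
  {q: False, h: False, z: False, c: False}
  {q: True, h: True, z: False, c: False}
  {q: True, h: True, z: True, c: False}


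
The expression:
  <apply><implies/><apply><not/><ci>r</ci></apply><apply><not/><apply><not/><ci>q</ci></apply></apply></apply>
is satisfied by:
  {r: True, q: True}
  {r: True, q: False}
  {q: True, r: False}


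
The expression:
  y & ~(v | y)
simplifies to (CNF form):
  False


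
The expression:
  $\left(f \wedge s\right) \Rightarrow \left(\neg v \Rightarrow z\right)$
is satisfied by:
  {z: True, v: True, s: False, f: False}
  {z: True, s: False, v: False, f: False}
  {v: True, z: False, s: False, f: False}
  {z: False, s: False, v: False, f: False}
  {f: True, z: True, v: True, s: False}
  {f: True, z: True, s: False, v: False}
  {f: True, v: True, z: False, s: False}
  {f: True, z: False, s: False, v: False}
  {z: True, s: True, v: True, f: False}
  {z: True, s: True, f: False, v: False}
  {s: True, v: True, f: False, z: False}
  {s: True, f: False, v: False, z: False}
  {z: True, s: True, f: True, v: True}
  {z: True, s: True, f: True, v: False}
  {s: True, f: True, v: True, z: False}


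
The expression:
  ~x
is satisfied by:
  {x: False}


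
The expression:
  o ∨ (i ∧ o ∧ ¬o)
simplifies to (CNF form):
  o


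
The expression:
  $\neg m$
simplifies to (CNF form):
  $\neg m$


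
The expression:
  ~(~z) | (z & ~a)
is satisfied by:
  {z: True}


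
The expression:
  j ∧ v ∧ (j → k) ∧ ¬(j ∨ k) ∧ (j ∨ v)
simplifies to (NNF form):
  False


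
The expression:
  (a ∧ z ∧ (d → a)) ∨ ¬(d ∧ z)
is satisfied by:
  {a: True, z: False, d: False}
  {z: False, d: False, a: False}
  {a: True, d: True, z: False}
  {d: True, z: False, a: False}
  {a: True, z: True, d: False}
  {z: True, a: False, d: False}
  {a: True, d: True, z: True}


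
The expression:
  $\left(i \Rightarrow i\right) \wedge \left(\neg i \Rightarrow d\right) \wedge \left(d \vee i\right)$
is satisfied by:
  {i: True, d: True}
  {i: True, d: False}
  {d: True, i: False}


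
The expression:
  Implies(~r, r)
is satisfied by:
  {r: True}


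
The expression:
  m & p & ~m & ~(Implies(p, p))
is never true.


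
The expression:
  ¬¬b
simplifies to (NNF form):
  b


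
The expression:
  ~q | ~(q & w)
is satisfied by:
  {w: False, q: False}
  {q: True, w: False}
  {w: True, q: False}


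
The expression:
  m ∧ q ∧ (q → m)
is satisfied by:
  {m: True, q: True}


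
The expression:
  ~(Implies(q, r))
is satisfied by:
  {q: True, r: False}


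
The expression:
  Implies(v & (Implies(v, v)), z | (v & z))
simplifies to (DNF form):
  z | ~v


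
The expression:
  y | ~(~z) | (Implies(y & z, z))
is always true.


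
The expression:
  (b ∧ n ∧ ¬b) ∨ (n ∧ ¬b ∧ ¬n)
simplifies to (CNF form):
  False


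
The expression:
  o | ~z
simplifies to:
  o | ~z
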